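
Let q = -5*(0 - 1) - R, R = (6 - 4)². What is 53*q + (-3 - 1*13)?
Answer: 37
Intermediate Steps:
R = 4 (R = 2² = 4)
q = 1 (q = -5*(0 - 1) - 1*4 = -5*(-1) - 4 = 5 - 4 = 1)
53*q + (-3 - 1*13) = 53*1 + (-3 - 1*13) = 53 + (-3 - 13) = 53 - 16 = 37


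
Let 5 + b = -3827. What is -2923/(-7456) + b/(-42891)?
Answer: 153941785/319795296 ≈ 0.48138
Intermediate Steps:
b = -3832 (b = -5 - 3827 = -3832)
-2923/(-7456) + b/(-42891) = -2923/(-7456) - 3832/(-42891) = -2923*(-1/7456) - 3832*(-1/42891) = 2923/7456 + 3832/42891 = 153941785/319795296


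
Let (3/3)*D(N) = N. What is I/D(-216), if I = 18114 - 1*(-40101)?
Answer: -19405/72 ≈ -269.51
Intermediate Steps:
D(N) = N
I = 58215 (I = 18114 + 40101 = 58215)
I/D(-216) = 58215/(-216) = 58215*(-1/216) = -19405/72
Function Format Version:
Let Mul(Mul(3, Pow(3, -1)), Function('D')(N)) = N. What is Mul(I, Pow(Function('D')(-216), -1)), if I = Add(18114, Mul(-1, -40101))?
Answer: Rational(-19405, 72) ≈ -269.51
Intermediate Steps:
Function('D')(N) = N
I = 58215 (I = Add(18114, 40101) = 58215)
Mul(I, Pow(Function('D')(-216), -1)) = Mul(58215, Pow(-216, -1)) = Mul(58215, Rational(-1, 216)) = Rational(-19405, 72)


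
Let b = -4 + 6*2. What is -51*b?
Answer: -408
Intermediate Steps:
b = 8 (b = -4 + 12 = 8)
-51*b = -51*8 = -408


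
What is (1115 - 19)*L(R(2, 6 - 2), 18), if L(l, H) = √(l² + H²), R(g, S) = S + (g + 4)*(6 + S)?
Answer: 2192*√1105 ≈ 72866.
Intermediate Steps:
R(g, S) = S + (4 + g)*(6 + S)
L(l, H) = √(H² + l²)
(1115 - 19)*L(R(2, 6 - 2), 18) = (1115 - 19)*√(18² + (24 + 5*(6 - 2) + 6*2 + (6 - 2)*2)²) = 1096*√(324 + (24 + 5*4 + 12 + 4*2)²) = 1096*√(324 + (24 + 20 + 12 + 8)²) = 1096*√(324 + 64²) = 1096*√(324 + 4096) = 1096*√4420 = 1096*(2*√1105) = 2192*√1105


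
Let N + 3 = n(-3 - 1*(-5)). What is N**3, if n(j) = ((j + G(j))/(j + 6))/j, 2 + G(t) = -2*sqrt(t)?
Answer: -(24 + sqrt(2))**3/512 ≈ -32.060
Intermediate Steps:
G(t) = -2 - 2*sqrt(t)
n(j) = (-2 + j - 2*sqrt(j))/(j*(6 + j)) (n(j) = ((j + (-2 - 2*sqrt(j)))/(j + 6))/j = ((-2 + j - 2*sqrt(j))/(6 + j))/j = (-2 + j - 2*sqrt(j))/(j*(6 + j)))
N = -3 - sqrt(2)/8 (N = -3 + (-2 + (-3 - 1*(-5)) - 2*sqrt(-3 - 1*(-5)))/((-3 - 1*(-5))*(6 + (-3 - 1*(-5)))) = -3 + (-2 + (-3 + 5) - 2*sqrt(-3 + 5))/((-3 + 5)*(6 + (-3 + 5))) = -3 + (-2 + 2 - 2*sqrt(2))/(2*(6 + 2)) = -3 + (1/2)*(-2*sqrt(2))/8 = -3 + (1/2)*(1/8)*(-2*sqrt(2)) = -3 - sqrt(2)/8 ≈ -3.1768)
N**3 = (-3 - sqrt(2)/8)**3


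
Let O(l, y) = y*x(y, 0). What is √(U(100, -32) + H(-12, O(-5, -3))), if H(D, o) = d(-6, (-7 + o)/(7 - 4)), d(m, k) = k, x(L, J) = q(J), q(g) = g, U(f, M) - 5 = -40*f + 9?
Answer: I*√35895/3 ≈ 63.153*I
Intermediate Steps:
U(f, M) = 14 - 40*f (U(f, M) = 5 + (-40*f + 9) = 5 + (9 - 40*f) = 14 - 40*f)
x(L, J) = J
O(l, y) = 0 (O(l, y) = y*0 = 0)
H(D, o) = -7/3 + o/3 (H(D, o) = (-7 + o)/(7 - 4) = (-7 + o)/3 = (-7 + o)*(⅓) = -7/3 + o/3)
√(U(100, -32) + H(-12, O(-5, -3))) = √((14 - 40*100) + (-7/3 + (⅓)*0)) = √((14 - 4000) + (-7/3 + 0)) = √(-3986 - 7/3) = √(-11965/3) = I*√35895/3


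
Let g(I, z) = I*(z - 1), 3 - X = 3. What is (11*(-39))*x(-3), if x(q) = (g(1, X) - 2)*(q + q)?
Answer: -7722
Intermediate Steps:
X = 0 (X = 3 - 1*3 = 3 - 3 = 0)
g(I, z) = I*(-1 + z)
x(q) = -6*q (x(q) = (1*(-1 + 0) - 2)*(q + q) = (1*(-1) - 2)*(2*q) = (-1 - 2)*(2*q) = -6*q)
(11*(-39))*x(-3) = (11*(-39))*(-6*(-3)) = -429*18 = -7722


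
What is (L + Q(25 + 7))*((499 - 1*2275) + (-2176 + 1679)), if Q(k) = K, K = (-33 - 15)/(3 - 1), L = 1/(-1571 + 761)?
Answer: 44189393/810 ≈ 54555.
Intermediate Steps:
L = -1/810 (L = 1/(-810) = -1/810 ≈ -0.0012346)
K = -24 (K = -48/2 = -48*½ = -24)
Q(k) = -24
(L + Q(25 + 7))*((499 - 1*2275) + (-2176 + 1679)) = (-1/810 - 24)*((499 - 1*2275) + (-2176 + 1679)) = -19441*((499 - 2275) - 497)/810 = -19441*(-1776 - 497)/810 = -19441/810*(-2273) = 44189393/810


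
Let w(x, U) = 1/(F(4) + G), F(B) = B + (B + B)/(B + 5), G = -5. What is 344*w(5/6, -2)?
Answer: -3096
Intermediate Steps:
F(B) = B + 2*B/(5 + B) (F(B) = B + (2*B)/(5 + B) = B + 2*B/(5 + B))
w(x, U) = -9 (w(x, U) = 1/(4*(7 + 4)/(5 + 4) - 5) = 1/(4*11/9 - 5) = 1/(4*(⅑)*11 - 5) = 1/(44/9 - 5) = 1/(-⅑) = -9)
344*w(5/6, -2) = 344*(-9) = -3096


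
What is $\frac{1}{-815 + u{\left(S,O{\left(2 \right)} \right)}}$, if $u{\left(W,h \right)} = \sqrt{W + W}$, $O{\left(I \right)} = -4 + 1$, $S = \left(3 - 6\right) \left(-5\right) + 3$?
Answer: $- \frac{1}{809} \approx -0.0012361$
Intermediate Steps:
$S = 18$ ($S = \left(3 - 6\right) \left(-5\right) + 3 = \left(-3\right) \left(-5\right) + 3 = 15 + 3 = 18$)
$O{\left(I \right)} = -3$
$u{\left(W,h \right)} = \sqrt{2} \sqrt{W}$ ($u{\left(W,h \right)} = \sqrt{2 W} = \sqrt{2} \sqrt{W}$)
$\frac{1}{-815 + u{\left(S,O{\left(2 \right)} \right)}} = \frac{1}{-815 + \sqrt{2} \sqrt{18}} = \frac{1}{-815 + \sqrt{2} \cdot 3 \sqrt{2}} = \frac{1}{-815 + 6} = \frac{1}{-809} = - \frac{1}{809}$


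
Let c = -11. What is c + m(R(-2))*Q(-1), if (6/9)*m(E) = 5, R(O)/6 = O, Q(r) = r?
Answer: -37/2 ≈ -18.500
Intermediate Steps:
R(O) = 6*O
m(E) = 15/2 (m(E) = (3/2)*5 = 15/2)
c + m(R(-2))*Q(-1) = -11 + (15/2)*(-1) = -11 - 15/2 = -37/2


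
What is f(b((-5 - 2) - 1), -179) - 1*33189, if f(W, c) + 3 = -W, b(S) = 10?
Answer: -33202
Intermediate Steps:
f(W, c) = -3 - W
f(b((-5 - 2) - 1), -179) - 1*33189 = (-3 - 1*10) - 1*33189 = (-3 - 10) - 33189 = -13 - 33189 = -33202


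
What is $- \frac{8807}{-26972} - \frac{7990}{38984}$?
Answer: $\frac{726283}{5974298} \approx 0.12157$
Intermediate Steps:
$- \frac{8807}{-26972} - \frac{7990}{38984} = \left(-8807\right) \left(- \frac{1}{26972}\right) - \frac{3995}{19492} = \frac{8807}{26972} - \frac{3995}{19492} = \frac{726283}{5974298}$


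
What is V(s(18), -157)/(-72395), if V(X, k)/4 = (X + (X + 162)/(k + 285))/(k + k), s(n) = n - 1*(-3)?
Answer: 2871/727424960 ≈ 3.9468e-6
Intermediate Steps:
s(n) = 3 + n (s(n) = n + 3 = 3 + n)
V(X, k) = 2*(X + (162 + X)/(285 + k))/k (V(X, k) = 4*((X + (X + 162)/(k + 285))/(k + k)) = 4*((X + (162 + X)/(285 + k))/((2*k))) = 4*((X + (162 + X)/(285 + k))*(1/(2*k))) = 4*((X + (162 + X)/(285 + k))/(2*k)) = 2*(X + (162 + X)/(285 + k))/k)
V(s(18), -157)/(-72395) = (2*(162 + 286*(3 + 18) + (3 + 18)*(-157))/(-157*(285 - 157)))/(-72395) = (2*(-1/157)*(162 + 286*21 + 21*(-157))/128)*(-1/72395) = (2*(-1/157)*(1/128)*(162 + 6006 - 3297))*(-1/72395) = (2*(-1/157)*(1/128)*2871)*(-1/72395) = -2871/10048*(-1/72395) = 2871/727424960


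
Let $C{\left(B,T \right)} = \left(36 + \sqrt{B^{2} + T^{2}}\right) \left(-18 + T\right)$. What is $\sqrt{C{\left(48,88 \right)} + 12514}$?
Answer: $\sqrt{15034 + 560 \sqrt{157}} \approx 148.5$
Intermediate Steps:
$C{\left(B,T \right)} = \left(-18 + T\right) \left(36 + \sqrt{B^{2} + T^{2}}\right)$
$\sqrt{C{\left(48,88 \right)} + 12514} = \sqrt{\left(-648 - 18 \sqrt{48^{2} + 88^{2}} + 36 \cdot 88 + 88 \sqrt{48^{2} + 88^{2}}\right) + 12514} = \sqrt{\left(-648 - 18 \sqrt{2304 + 7744} + 3168 + 88 \sqrt{2304 + 7744}\right) + 12514} = \sqrt{\left(-648 - 18 \sqrt{10048} + 3168 + 88 \sqrt{10048}\right) + 12514} = \sqrt{\left(-648 - 18 \cdot 8 \sqrt{157} + 3168 + 88 \cdot 8 \sqrt{157}\right) + 12514} = \sqrt{\left(-648 - 144 \sqrt{157} + 3168 + 704 \sqrt{157}\right) + 12514} = \sqrt{\left(2520 + 560 \sqrt{157}\right) + 12514} = \sqrt{15034 + 560 \sqrt{157}}$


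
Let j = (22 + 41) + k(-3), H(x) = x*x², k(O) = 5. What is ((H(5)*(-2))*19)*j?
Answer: -323000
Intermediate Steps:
H(x) = x³
j = 68 (j = (22 + 41) + 5 = 63 + 5 = 68)
((H(5)*(-2))*19)*j = ((5³*(-2))*19)*68 = ((125*(-2))*19)*68 = -250*19*68 = -4750*68 = -323000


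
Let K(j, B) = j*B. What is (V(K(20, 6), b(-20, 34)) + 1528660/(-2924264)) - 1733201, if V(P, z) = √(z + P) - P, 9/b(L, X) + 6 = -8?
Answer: -181024633193/104438 + √23394/14 ≈ -1.7333e+6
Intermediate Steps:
K(j, B) = B*j
b(L, X) = -9/14 (b(L, X) = 9/(-6 - 8) = 9/(-14) = 9*(-1/14) = -9/14)
V(P, z) = √(P + z) - P
(V(K(20, 6), b(-20, 34)) + 1528660/(-2924264)) - 1733201 = ((√(6*20 - 9/14) - 6*20) + 1528660/(-2924264)) - 1733201 = ((√(120 - 9/14) - 1*120) + 1528660*(-1/2924264)) - 1733201 = ((√(1671/14) - 120) - 54595/104438) - 1733201 = ((√23394/14 - 120) - 54595/104438) - 1733201 = ((-120 + √23394/14) - 54595/104438) - 1733201 = (-12587155/104438 + √23394/14) - 1733201 = -181024633193/104438 + √23394/14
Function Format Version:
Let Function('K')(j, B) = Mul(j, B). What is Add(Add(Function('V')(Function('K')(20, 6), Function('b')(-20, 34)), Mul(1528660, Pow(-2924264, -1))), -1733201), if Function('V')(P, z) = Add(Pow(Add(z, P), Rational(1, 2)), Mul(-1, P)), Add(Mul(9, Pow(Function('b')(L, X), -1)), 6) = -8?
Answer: Add(Rational(-181024633193, 104438), Mul(Rational(1, 14), Pow(23394, Rational(1, 2)))) ≈ -1.7333e+6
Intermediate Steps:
Function('K')(j, B) = Mul(B, j)
Function('b')(L, X) = Rational(-9, 14) (Function('b')(L, X) = Mul(9, Pow(Add(-6, -8), -1)) = Mul(9, Pow(-14, -1)) = Mul(9, Rational(-1, 14)) = Rational(-9, 14))
Function('V')(P, z) = Add(Pow(Add(P, z), Rational(1, 2)), Mul(-1, P))
Add(Add(Function('V')(Function('K')(20, 6), Function('b')(-20, 34)), Mul(1528660, Pow(-2924264, -1))), -1733201) = Add(Add(Add(Pow(Add(Mul(6, 20), Rational(-9, 14)), Rational(1, 2)), Mul(-1, Mul(6, 20))), Mul(1528660, Pow(-2924264, -1))), -1733201) = Add(Add(Add(Pow(Add(120, Rational(-9, 14)), Rational(1, 2)), Mul(-1, 120)), Mul(1528660, Rational(-1, 2924264))), -1733201) = Add(Add(Add(Pow(Rational(1671, 14), Rational(1, 2)), -120), Rational(-54595, 104438)), -1733201) = Add(Add(Add(Mul(Rational(1, 14), Pow(23394, Rational(1, 2))), -120), Rational(-54595, 104438)), -1733201) = Add(Add(Add(-120, Mul(Rational(1, 14), Pow(23394, Rational(1, 2)))), Rational(-54595, 104438)), -1733201) = Add(Add(Rational(-12587155, 104438), Mul(Rational(1, 14), Pow(23394, Rational(1, 2)))), -1733201) = Add(Rational(-181024633193, 104438), Mul(Rational(1, 14), Pow(23394, Rational(1, 2))))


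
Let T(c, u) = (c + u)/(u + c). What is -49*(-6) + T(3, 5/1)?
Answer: 295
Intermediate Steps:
T(c, u) = 1 (T(c, u) = (c + u)/(c + u) = 1)
-49*(-6) + T(3, 5/1) = -49*(-6) + 1 = 294 + 1 = 295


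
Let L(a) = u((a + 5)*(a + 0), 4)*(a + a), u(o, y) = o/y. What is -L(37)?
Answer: -28749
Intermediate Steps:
L(a) = a**2*(5 + a)/2 (L(a) = (((a + 5)*(a + 0))/4)*(a + a) = (((5 + a)*a)*(1/4))*(2*a) = ((a*(5 + a))*(1/4))*(2*a) = (a*(5 + a)/4)*(2*a) = a**2*(5 + a)/2)
-L(37) = -37**2*(5 + 37)/2 = -1369*42/2 = -1*28749 = -28749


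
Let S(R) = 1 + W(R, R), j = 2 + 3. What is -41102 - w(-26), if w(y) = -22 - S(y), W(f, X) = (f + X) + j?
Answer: -41126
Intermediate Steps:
j = 5
W(f, X) = 5 + X + f (W(f, X) = (f + X) + 5 = (X + f) + 5 = 5 + X + f)
S(R) = 6 + 2*R (S(R) = 1 + (5 + R + R) = 1 + (5 + 2*R) = 6 + 2*R)
w(y) = -28 - 2*y (w(y) = -22 - (6 + 2*y) = -22 + (-6 - 2*y) = -28 - 2*y)
-41102 - w(-26) = -41102 - (-28 - 2*(-26)) = -41102 - (-28 + 52) = -41102 - 1*24 = -41102 - 24 = -41126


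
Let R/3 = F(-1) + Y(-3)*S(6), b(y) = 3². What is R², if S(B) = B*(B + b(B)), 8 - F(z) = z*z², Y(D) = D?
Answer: 613089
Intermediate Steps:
b(y) = 9
F(z) = 8 - z³ (F(z) = 8 - z*z² = 8 - z³)
S(B) = B*(9 + B) (S(B) = B*(B + 9) = B*(9 + B))
R = -783 (R = 3*((8 - 1*(-1)³) - 18*(9 + 6)) = 3*((8 - 1*(-1)) - 18*15) = 3*((8 + 1) - 3*90) = 3*(9 - 270) = 3*(-261) = -783)
R² = (-783)² = 613089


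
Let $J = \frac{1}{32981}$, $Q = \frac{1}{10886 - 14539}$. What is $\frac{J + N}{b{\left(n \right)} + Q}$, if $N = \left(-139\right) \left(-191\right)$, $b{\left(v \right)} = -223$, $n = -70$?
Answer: $- \frac{24604713217}{206669094} \approx -119.05$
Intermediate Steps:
$N = 26549$
$Q = - \frac{1}{3653}$ ($Q = \frac{1}{-3653} = - \frac{1}{3653} \approx -0.00027375$)
$J = \frac{1}{32981} \approx 3.032 \cdot 10^{-5}$
$\frac{J + N}{b{\left(n \right)} + Q} = \frac{\frac{1}{32981} + 26549}{-223 - \frac{1}{3653}} = \frac{875612570}{32981 \left(- \frac{814620}{3653}\right)} = \frac{875612570}{32981} \left(- \frac{3653}{814620}\right) = - \frac{24604713217}{206669094}$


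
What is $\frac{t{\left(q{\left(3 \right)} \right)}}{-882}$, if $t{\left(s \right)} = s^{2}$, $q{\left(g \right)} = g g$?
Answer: $- \frac{9}{98} \approx -0.091837$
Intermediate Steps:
$q{\left(g \right)} = g^{2}$
$\frac{t{\left(q{\left(3 \right)} \right)}}{-882} = \frac{\left(3^{2}\right)^{2}}{-882} = 9^{2} \left(- \frac{1}{882}\right) = 81 \left(- \frac{1}{882}\right) = - \frac{9}{98}$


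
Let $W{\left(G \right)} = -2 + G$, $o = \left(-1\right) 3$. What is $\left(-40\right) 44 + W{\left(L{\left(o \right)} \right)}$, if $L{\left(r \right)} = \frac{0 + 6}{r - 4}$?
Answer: $- \frac{12340}{7} \approx -1762.9$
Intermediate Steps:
$o = -3$
$L{\left(r \right)} = \frac{6}{-4 + r}$
$\left(-40\right) 44 + W{\left(L{\left(o \right)} \right)} = \left(-40\right) 44 - \left(2 - \frac{6}{-4 - 3}\right) = -1760 - \left(2 - \frac{6}{-7}\right) = -1760 + \left(-2 + 6 \left(- \frac{1}{7}\right)\right) = -1760 - \frac{20}{7} = - \frac{12340}{7}$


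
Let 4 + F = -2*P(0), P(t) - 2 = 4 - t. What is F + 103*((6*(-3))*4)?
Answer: -7432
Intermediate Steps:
P(t) = 6 - t (P(t) = 2 + (4 - t) = 6 - t)
F = -16 (F = -4 - 2*(6 - 1*0) = -4 - 2*(6 + 0) = -4 - 2*6 = -4 - 12 = -16)
F + 103*((6*(-3))*4) = -16 + 103*((6*(-3))*4) = -16 + 103*(-18*4) = -16 + 103*(-72) = -16 - 7416 = -7432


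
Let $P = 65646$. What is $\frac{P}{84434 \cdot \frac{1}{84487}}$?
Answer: $\frac{396159543}{6031} \approx 65687.0$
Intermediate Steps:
$\frac{P}{84434 \cdot \frac{1}{84487}} = \frac{65646}{84434 \cdot \frac{1}{84487}} = \frac{65646}{\frac{84434}{84487}} = 65646 \cdot \frac{84487}{84434} = \frac{396159543}{6031}$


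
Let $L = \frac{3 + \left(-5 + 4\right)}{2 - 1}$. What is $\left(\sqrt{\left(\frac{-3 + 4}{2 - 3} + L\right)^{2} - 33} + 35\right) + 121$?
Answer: $156 + 4 i \sqrt{2} \approx 156.0 + 5.6569 i$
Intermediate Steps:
$L = 2$ ($L = \frac{3 - 1}{1} = 2 \cdot 1 = 2$)
$\left(\sqrt{\left(\frac{-3 + 4}{2 - 3} + L\right)^{2} - 33} + 35\right) + 121 = \left(\sqrt{\left(\frac{-3 + 4}{2 - 3} + 2\right)^{2} - 33} + 35\right) + 121 = \left(\sqrt{\left(1 \frac{1}{-1} + 2\right)^{2} - 33} + 35\right) + 121 = \left(\sqrt{\left(1 \left(-1\right) + 2\right)^{2} - 33} + 35\right) + 121 = \left(\sqrt{\left(-1 + 2\right)^{2} - 33} + 35\right) + 121 = \left(\sqrt{1^{2} - 33} + 35\right) + 121 = \left(\sqrt{1 - 33} + 35\right) + 121 = \left(\sqrt{-32} + 35\right) + 121 = \left(4 i \sqrt{2} + 35\right) + 121 = \left(35 + 4 i \sqrt{2}\right) + 121 = 156 + 4 i \sqrt{2}$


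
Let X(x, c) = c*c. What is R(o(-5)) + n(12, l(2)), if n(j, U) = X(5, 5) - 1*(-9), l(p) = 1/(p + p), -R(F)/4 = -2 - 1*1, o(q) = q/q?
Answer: 46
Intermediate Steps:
X(x, c) = c²
o(q) = 1
R(F) = 12 (R(F) = -4*(-2 - 1*1) = -4*(-2 - 1) = -4*(-3) = 12)
l(p) = 1/(2*p)
n(j, U) = 34 (n(j, U) = 5² - 1*(-9) = 25 + 9 = 34)
R(o(-5)) + n(12, l(2)) = 12 + 34 = 46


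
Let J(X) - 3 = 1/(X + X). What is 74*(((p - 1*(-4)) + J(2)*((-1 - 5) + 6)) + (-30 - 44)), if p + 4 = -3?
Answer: -5698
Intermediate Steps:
p = -7 (p = -4 - 3 = -7)
J(X) = 3 + 1/(2*X) (J(X) = 3 + 1/(X + X) = 3 + 1/(2*X))
74*(((p - 1*(-4)) + J(2)*((-1 - 5) + 6)) + (-30 - 44)) = 74*(((-7 - 1*(-4)) + (3 + (½)/2)*((-1 - 5) + 6)) + (-30 - 44)) = 74*(((-7 + 4) + (3 + (½)*(½))*(-6 + 6)) - 74) = 74*((-3 + (3 + ¼)*0) - 74) = 74*((-3 + (13/4)*0) - 74) = 74*((-3 + 0) - 74) = 74*(-3 - 74) = 74*(-77) = -5698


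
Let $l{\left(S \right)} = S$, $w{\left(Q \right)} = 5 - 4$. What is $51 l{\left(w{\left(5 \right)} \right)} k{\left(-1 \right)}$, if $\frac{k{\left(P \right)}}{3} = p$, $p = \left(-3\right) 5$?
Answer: $-2295$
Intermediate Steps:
$p = -15$
$w{\left(Q \right)} = 1$ ($w{\left(Q \right)} = 5 - 4 = 1$)
$k{\left(P \right)} = -45$ ($k{\left(P \right)} = 3 \left(-15\right) = -45$)
$51 l{\left(w{\left(5 \right)} \right)} k{\left(-1 \right)} = 51 \cdot 1 \left(-45\right) = 51 \left(-45\right) = -2295$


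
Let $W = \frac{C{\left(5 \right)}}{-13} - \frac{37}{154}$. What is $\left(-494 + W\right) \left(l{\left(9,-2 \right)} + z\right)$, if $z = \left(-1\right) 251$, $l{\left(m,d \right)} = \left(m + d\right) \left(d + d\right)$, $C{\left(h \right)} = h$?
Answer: $\frac{276276681}{2002} \approx 1.38 \cdot 10^{5}$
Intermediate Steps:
$l{\left(m,d \right)} = 2 d \left(d + m\right)$ ($l{\left(m,d \right)} = \left(d + m\right) 2 d = 2 d \left(d + m\right)$)
$z = -251$
$W = - \frac{1251}{2002}$ ($W = \frac{5}{-13} - \frac{37}{154} = 5 \left(- \frac{1}{13}\right) - \frac{37}{154} = - \frac{5}{13} - \frac{37}{154} = - \frac{1251}{2002} \approx -0.62488$)
$\left(-494 + W\right) \left(l{\left(9,-2 \right)} + z\right) = \left(-494 - \frac{1251}{2002}\right) \left(2 \left(-2\right) \left(-2 + 9\right) - 251\right) = - \frac{990239 \left(2 \left(-2\right) 7 - 251\right)}{2002} = - \frac{990239 \left(-28 - 251\right)}{2002} = \left(- \frac{990239}{2002}\right) \left(-279\right) = \frac{276276681}{2002}$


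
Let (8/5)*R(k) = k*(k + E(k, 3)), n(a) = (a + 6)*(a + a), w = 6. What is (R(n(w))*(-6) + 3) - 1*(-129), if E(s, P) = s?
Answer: -155388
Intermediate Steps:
n(a) = 2*a*(6 + a) (n(a) = (6 + a)*(2*a) = 2*a*(6 + a))
R(k) = 5*k**2/4 (R(k) = 5*(k*(k + k))/8 = 5*(k*(2*k))/8 = 5*(2*k**2)/8 = 5*k**2/4)
(R(n(w))*(-6) + 3) - 1*(-129) = ((5*(2*6*(6 + 6))**2/4)*(-6) + 3) - 1*(-129) = ((5*(2*6*12)**2/4)*(-6) + 3) + 129 = (((5/4)*144**2)*(-6) + 3) + 129 = (((5/4)*20736)*(-6) + 3) + 129 = (25920*(-6) + 3) + 129 = (-155520 + 3) + 129 = -155517 + 129 = -155388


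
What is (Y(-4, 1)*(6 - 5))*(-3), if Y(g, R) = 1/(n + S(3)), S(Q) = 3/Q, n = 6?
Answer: -3/7 ≈ -0.42857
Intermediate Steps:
Y(g, R) = ⅐ (Y(g, R) = 1/(6 + 3/3) = 1/(6 + 3*(⅓)) = 1/(6 + 1) = 1/7 = ⅐)
(Y(-4, 1)*(6 - 5))*(-3) = ((6 - 5)/7)*(-3) = ((⅐)*1)*(-3) = (⅐)*(-3) = -3/7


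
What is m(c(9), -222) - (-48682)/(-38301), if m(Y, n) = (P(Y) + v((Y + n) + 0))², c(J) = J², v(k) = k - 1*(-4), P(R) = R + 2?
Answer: 111637034/38301 ≈ 2914.7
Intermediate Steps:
P(R) = 2 + R
v(k) = 4 + k (v(k) = k + 4 = 4 + k)
m(Y, n) = (6 + n + 2*Y)² (m(Y, n) = ((2 + Y) + (4 + ((Y + n) + 0)))² = ((2 + Y) + (4 + (Y + n)))² = ((2 + Y) + (4 + Y + n))² = (6 + n + 2*Y)²)
m(c(9), -222) - (-48682)/(-38301) = (6 - 222 + 2*9²)² - (-48682)/(-38301) = (6 - 222 + 2*81)² - (-48682)*(-1)/38301 = (6 - 222 + 162)² - 1*48682/38301 = (-54)² - 48682/38301 = 2916 - 48682/38301 = 111637034/38301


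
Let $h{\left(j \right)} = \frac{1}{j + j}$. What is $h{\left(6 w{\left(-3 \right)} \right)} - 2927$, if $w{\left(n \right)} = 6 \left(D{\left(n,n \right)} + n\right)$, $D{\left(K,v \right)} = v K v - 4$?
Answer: $- \frac{7165297}{2448} \approx -2927.0$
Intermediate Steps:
$D{\left(K,v \right)} = -4 + K v^{2}$ ($D{\left(K,v \right)} = K v v - 4 = K v^{2} - 4 = -4 + K v^{2}$)
$w{\left(n \right)} = -24 + 6 n + 6 n^{3}$ ($w{\left(n \right)} = 6 \left(\left(-4 + n n^{2}\right) + n\right) = 6 \left(\left(-4 + n^{3}\right) + n\right) = 6 \left(-4 + n + n^{3}\right) = -24 + 6 n + 6 n^{3}$)
$h{\left(j \right)} = \frac{1}{2 j}$
$h{\left(6 w{\left(-3 \right)} \right)} - 2927 = \frac{1}{2 \cdot 6 \left(-24 + 6 \left(-3\right) + 6 \left(-3\right)^{3}\right)} - 2927 = \frac{1}{2 \cdot 6 \left(-24 - 18 + 6 \left(-27\right)\right)} - 2927 = \frac{1}{2 \cdot 6 \left(-24 - 18 - 162\right)} - 2927 = \frac{1}{2 \cdot 6 \left(-204\right)} - 2927 = \frac{1}{2 \left(-1224\right)} - 2927 = \frac{1}{2} \left(- \frac{1}{1224}\right) - 2927 = - \frac{1}{2448} - 2927 = - \frac{7165297}{2448}$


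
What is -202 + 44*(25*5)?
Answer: 5298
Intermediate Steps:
-202 + 44*(25*5) = -202 + 44*125 = -202 + 5500 = 5298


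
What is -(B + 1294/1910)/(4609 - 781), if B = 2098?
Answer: -668079/1218580 ≈ -0.54824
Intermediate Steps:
-(B + 1294/1910)/(4609 - 781) = -(2098 + 1294/1910)/(4609 - 781) = -(2098 + 1294*(1/1910))/3828 = -(2098 + 647/955)/3828 = -2004237/(955*3828) = -1*668079/1218580 = -668079/1218580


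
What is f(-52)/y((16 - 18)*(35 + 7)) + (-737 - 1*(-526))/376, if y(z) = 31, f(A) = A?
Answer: -26093/11656 ≈ -2.2386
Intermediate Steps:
f(-52)/y((16 - 18)*(35 + 7)) + (-737 - 1*(-526))/376 = -52/31 + (-737 - 1*(-526))/376 = -52*1/31 + (-737 + 526)*(1/376) = -52/31 - 211*1/376 = -52/31 - 211/376 = -26093/11656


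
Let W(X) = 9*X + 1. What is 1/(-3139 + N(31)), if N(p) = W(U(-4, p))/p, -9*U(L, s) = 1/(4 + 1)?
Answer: -155/486541 ≈ -0.00031858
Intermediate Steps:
U(L, s) = -1/45 (U(L, s) = -1/(9*(4 + 1)) = -⅑/5 = -⅑*⅕ = -1/45)
W(X) = 1 + 9*X
N(p) = 4/(5*p) (N(p) = (1 + 9*(-1/45))/p = (1 - ⅕)/p = 4/(5*p))
1/(-3139 + N(31)) = 1/(-3139 + (⅘)/31) = 1/(-3139 + (⅘)*(1/31)) = 1/(-3139 + 4/155) = 1/(-486541/155) = -155/486541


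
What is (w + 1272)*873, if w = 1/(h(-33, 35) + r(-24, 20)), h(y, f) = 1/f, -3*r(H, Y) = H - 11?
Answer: 1363731633/1228 ≈ 1.1105e+6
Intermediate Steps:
r(H, Y) = 11/3 - H/3 (r(H, Y) = -(H - 11)/3 = -(-11 + H)/3 = 11/3 - H/3)
w = 105/1228 (w = 1/(1/35 + (11/3 - 1/3*(-24))) = 1/(1/35 + (11/3 + 8)) = 1/(1/35 + 35/3) = 1/(1228/105) = 105/1228 ≈ 0.085505)
(w + 1272)*873 = (105/1228 + 1272)*873 = (1562121/1228)*873 = 1363731633/1228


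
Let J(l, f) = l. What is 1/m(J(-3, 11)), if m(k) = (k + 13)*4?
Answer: 1/40 ≈ 0.025000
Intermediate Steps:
m(k) = 52 + 4*k (m(k) = (13 + k)*4 = 52 + 4*k)
1/m(J(-3, 11)) = 1/(52 + 4*(-3)) = 1/(52 - 12) = 1/40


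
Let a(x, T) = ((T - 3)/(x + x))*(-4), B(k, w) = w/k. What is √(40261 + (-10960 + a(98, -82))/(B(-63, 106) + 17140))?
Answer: √2299806016090264234/7557998 ≈ 200.65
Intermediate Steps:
a(x, T) = -2*(-3 + T)/x (a(x, T) = ((-3 + T)/((2*x)))*(-4) = ((-3 + T)*(1/(2*x)))*(-4) = ((-3 + T)/(2*x))*(-4) = -2*(-3 + T)/x)
√(40261 + (-10960 + a(98, -82))/(B(-63, 106) + 17140)) = √(40261 + (-10960 + 2*(3 - 1*(-82))/98)/(106/(-63) + 17140)) = √(40261 + (-10960 + 2*(1/98)*(3 + 82))/(106*(-1/63) + 17140)) = √(40261 + (-10960 + 2*(1/98)*85)/(-106/63 + 17140)) = √(40261 + (-10960 + 85/49)/(1079714/63)) = √(40261 - 536955/49*63/1079714) = √(40261 - 4832595/7557998) = √(304287724883/7557998) = √2299806016090264234/7557998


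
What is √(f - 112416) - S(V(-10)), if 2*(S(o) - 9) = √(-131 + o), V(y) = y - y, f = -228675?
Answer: -9 + 9*I*√4211 - I*√131/2 ≈ -9.0 + 578.31*I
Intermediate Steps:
V(y) = 0
S(o) = 9 + √(-131 + o)/2
√(f - 112416) - S(V(-10)) = √(-228675 - 112416) - (9 + √(-131 + 0)/2) = √(-341091) - (9 + √(-131)/2) = 9*I*√4211 - (9 + (I*√131)/2) = 9*I*√4211 - (9 + I*√131/2) = 9*I*√4211 + (-9 - I*√131/2) = -9 + 9*I*√4211 - I*√131/2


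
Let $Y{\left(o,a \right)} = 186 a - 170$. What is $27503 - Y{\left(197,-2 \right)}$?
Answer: $28045$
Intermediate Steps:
$Y{\left(o,a \right)} = -170 + 186 a$
$27503 - Y{\left(197,-2 \right)} = 27503 - \left(-170 + 186 \left(-2\right)\right) = 27503 - \left(-170 - 372\right) = 27503 - -542 = 27503 + 542 = 28045$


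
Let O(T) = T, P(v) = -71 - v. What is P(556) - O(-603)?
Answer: -24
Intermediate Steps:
P(556) - O(-603) = (-71 - 1*556) - 1*(-603) = (-71 - 556) + 603 = -627 + 603 = -24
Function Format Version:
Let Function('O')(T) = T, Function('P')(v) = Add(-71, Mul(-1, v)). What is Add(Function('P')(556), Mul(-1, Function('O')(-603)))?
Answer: -24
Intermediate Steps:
Add(Function('P')(556), Mul(-1, Function('O')(-603))) = Add(Add(-71, Mul(-1, 556)), Mul(-1, -603)) = Add(Add(-71, -556), 603) = Add(-627, 603) = -24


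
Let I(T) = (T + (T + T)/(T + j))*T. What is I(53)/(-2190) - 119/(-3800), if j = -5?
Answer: -6515009/4993200 ≈ -1.3048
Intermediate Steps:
I(T) = T*(T + 2*T/(-5 + T)) (I(T) = (T + (T + T)/(T - 5))*T = (T + (2*T)/(-5 + T))*T = (T + 2*T/(-5 + T))*T = T*(T + 2*T/(-5 + T)))
I(53)/(-2190) - 119/(-3800) = (53**2*(-3 + 53)/(-5 + 53))/(-2190) - 119/(-3800) = (2809*50/48)*(-1/2190) - 119*(-1/3800) = (2809*(1/48)*50)*(-1/2190) + 119/3800 = (70225/24)*(-1/2190) + 119/3800 = -14045/10512 + 119/3800 = -6515009/4993200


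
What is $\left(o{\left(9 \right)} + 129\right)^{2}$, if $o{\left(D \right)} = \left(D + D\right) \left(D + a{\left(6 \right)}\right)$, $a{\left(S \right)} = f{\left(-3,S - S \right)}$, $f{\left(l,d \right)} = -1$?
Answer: $74529$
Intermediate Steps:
$a{\left(S \right)} = -1$
$o{\left(D \right)} = 2 D \left(-1 + D\right)$ ($o{\left(D \right)} = \left(D + D\right) \left(D - 1\right) = 2 D \left(-1 + D\right)$)
$\left(o{\left(9 \right)} + 129\right)^{2} = \left(2 \cdot 9 \left(-1 + 9\right) + 129\right)^{2} = \left(2 \cdot 9 \cdot 8 + 129\right)^{2} = \left(144 + 129\right)^{2} = 273^{2} = 74529$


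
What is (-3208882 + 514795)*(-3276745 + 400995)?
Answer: 7747520690250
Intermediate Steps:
(-3208882 + 514795)*(-3276745 + 400995) = -2694087*(-2875750) = 7747520690250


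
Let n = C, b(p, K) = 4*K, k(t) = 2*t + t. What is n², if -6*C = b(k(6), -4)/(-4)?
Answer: 4/9 ≈ 0.44444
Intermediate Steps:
k(t) = 3*t
C = -⅔ (C = -4*(-4)/(6*(-4)) = -(-8)*(-1)/(3*4) = -⅙*4 = -⅔ ≈ -0.66667)
n = -⅔ ≈ -0.66667
n² = (-⅔)² = 4/9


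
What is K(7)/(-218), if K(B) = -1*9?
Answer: 9/218 ≈ 0.041284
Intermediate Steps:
K(B) = -9
K(7)/(-218) = -9/(-218) = -9*(-1/218) = 9/218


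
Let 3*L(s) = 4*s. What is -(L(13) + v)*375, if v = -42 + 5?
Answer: 7375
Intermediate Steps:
L(s) = 4*s/3 (L(s) = (4*s)/3 = 4*s/3)
v = -37
-(L(13) + v)*375 = -((4/3)*13 - 37)*375 = -(52/3 - 37)*375 = -(-59)*375/3 = -1*(-7375) = 7375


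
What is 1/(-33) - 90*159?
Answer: -472231/33 ≈ -14310.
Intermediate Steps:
1/(-33) - 90*159 = -1/33 - 14310 = -472231/33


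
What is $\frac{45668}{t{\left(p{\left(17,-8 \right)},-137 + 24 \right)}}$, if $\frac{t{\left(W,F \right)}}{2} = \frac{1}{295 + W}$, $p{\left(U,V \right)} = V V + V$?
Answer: $8014734$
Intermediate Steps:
$p{\left(U,V \right)} = V + V^{2}$ ($p{\left(U,V \right)} = V^{2} + V = V + V^{2}$)
$t{\left(W,F \right)} = \frac{2}{295 + W}$
$\frac{45668}{t{\left(p{\left(17,-8 \right)},-137 + 24 \right)}} = \frac{45668}{2 \frac{1}{295 - 8 \left(1 - 8\right)}} = \frac{45668}{2 \frac{1}{295 - -56}} = \frac{45668}{2 \frac{1}{295 + 56}} = \frac{45668}{2 \cdot \frac{1}{351}} = \frac{45668}{\frac{2}{351}} = 45668 \cdot \frac{351}{2} = 8014734$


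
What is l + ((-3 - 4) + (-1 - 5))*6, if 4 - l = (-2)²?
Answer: -78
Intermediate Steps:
l = 0 (l = 4 - 1*(-2)² = 4 - 1*4 = 4 - 4 = 0)
l + ((-3 - 4) + (-1 - 5))*6 = 0 + ((-3 - 4) + (-1 - 5))*6 = 0 + (-7 - 6)*6 = 0 - 13*6 = 0 - 78 = -78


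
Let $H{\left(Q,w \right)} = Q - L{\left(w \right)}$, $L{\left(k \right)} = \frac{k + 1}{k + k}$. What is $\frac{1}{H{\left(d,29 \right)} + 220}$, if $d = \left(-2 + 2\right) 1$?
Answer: $\frac{29}{6365} \approx 0.0045562$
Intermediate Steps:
$d = 0$ ($d = 0 \cdot 1 = 0$)
$L{\left(k \right)} = \frac{1 + k}{2 k}$
$H{\left(Q,w \right)} = Q - \frac{1 + w}{2 w}$
$\frac{1}{H{\left(d,29 \right)} + 220} = \frac{1}{\left(- \frac{1}{2} + 0 - \frac{1}{2 \cdot 29}\right) + 220} = \frac{1}{\left(- \frac{1}{2} + 0 - \frac{1}{58}\right) + 220} = \frac{1}{- \frac{15}{29} + 220} = \frac{1}{\frac{6365}{29}} = \frac{29}{6365}$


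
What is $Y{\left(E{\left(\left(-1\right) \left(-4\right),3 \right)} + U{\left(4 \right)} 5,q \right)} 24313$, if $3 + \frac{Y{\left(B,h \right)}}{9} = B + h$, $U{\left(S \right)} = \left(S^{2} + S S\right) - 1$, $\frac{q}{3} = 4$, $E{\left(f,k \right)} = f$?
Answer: $36761256$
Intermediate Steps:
$q = 12$ ($q = 3 \cdot 4 = 12$)
$U{\left(S \right)} = -1 + 2 S^{2}$ ($U{\left(S \right)} = \left(S^{2} + S^{2}\right) - 1 = 2 S^{2} - 1 = -1 + 2 S^{2}$)
$Y{\left(B,h \right)} = -27 + 9 B + 9 h$ ($Y{\left(B,h \right)} = -27 + 9 \left(B + h\right) = -27 + \left(9 B + 9 h\right) = -27 + 9 B + 9 h$)
$Y{\left(E{\left(\left(-1\right) \left(-4\right),3 \right)} + U{\left(4 \right)} 5,q \right)} 24313 = \left(-27 + 9 \left(\left(-1\right) \left(-4\right) + \left(-1 + 2 \cdot 4^{2}\right) 5\right) + 9 \cdot 12\right) 24313 = \left(-27 + 9 \left(4 + \left(-1 + 2 \cdot 16\right) 5\right) + 108\right) 24313 = \left(-27 + 9 \left(4 + \left(-1 + 32\right) 5\right) + 108\right) 24313 = \left(-27 + 9 \left(4 + 31 \cdot 5\right) + 108\right) 24313 = \left(-27 + 9 \left(4 + 155\right) + 108\right) 24313 = \left(-27 + 9 \cdot 159 + 108\right) 24313 = \left(-27 + 1431 + 108\right) 24313 = 1512 \cdot 24313 = 36761256$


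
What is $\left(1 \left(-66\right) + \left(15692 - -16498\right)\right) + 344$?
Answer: $32468$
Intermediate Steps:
$\left(1 \left(-66\right) + \left(15692 - -16498\right)\right) + 344 = \left(-66 + \left(15692 + 16498\right)\right) + 344 = \left(-66 + 32190\right) + 344 = 32124 + 344 = 32468$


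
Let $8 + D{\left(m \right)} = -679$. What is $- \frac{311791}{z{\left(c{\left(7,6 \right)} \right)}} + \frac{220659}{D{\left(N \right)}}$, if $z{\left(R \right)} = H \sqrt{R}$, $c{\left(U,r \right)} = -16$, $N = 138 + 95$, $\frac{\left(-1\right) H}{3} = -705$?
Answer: $- \frac{73553}{229} + \frac{311791 i}{8460} \approx -321.19 + 36.855 i$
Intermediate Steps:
$H = 2115$ ($H = \left(-3\right) \left(-705\right) = 2115$)
$N = 233$
$D{\left(m \right)} = -687$ ($D{\left(m \right)} = -8 - 679 = -687$)
$z{\left(R \right)} = 2115 \sqrt{R}$
$- \frac{311791}{z{\left(c{\left(7,6 \right)} \right)}} + \frac{220659}{D{\left(N \right)}} = - \frac{311791}{2115 \sqrt{-16}} + \frac{220659}{-687} = - \frac{311791}{2115 \cdot 4 i} + 220659 \left(- \frac{1}{687}\right) = - \frac{311791}{8460 i} - \frac{73553}{229} = - 311791 \left(- \frac{i}{8460}\right) - \frac{73553}{229} = \frac{311791 i}{8460} - \frac{73553}{229} = - \frac{73553}{229} + \frac{311791 i}{8460}$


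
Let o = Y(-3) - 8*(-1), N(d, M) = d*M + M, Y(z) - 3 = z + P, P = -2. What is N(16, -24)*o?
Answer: -2448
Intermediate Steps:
Y(z) = 1 + z (Y(z) = 3 + (z - 2) = 3 + (-2 + z) = 1 + z)
N(d, M) = M + M*d (N(d, M) = M*d + M = M + M*d)
o = 6 (o = (1 - 3) - 8*(-1) = -2 + 8 = 6)
N(16, -24)*o = -24*(1 + 16)*6 = -24*17*6 = -408*6 = -2448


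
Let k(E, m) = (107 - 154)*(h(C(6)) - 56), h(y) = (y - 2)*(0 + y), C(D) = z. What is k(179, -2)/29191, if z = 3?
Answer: 2491/29191 ≈ 0.085335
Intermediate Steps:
C(D) = 3
h(y) = y*(-2 + y) (h(y) = (-2 + y)*y = y*(-2 + y))
k(E, m) = 2491 (k(E, m) = (107 - 154)*(3*(-2 + 3) - 56) = -47*(3*1 - 56) = -47*(3 - 56) = -47*(-53) = 2491)
k(179, -2)/29191 = 2491/29191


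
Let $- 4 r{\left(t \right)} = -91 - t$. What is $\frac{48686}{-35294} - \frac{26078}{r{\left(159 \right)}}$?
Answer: $- \frac{923439807}{2205875} \approx -418.63$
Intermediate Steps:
$r{\left(t \right)} = \frac{91}{4} + \frac{t}{4}$ ($r{\left(t \right)} = - \frac{-91 - t}{4} = \frac{91}{4} + \frac{t}{4}$)
$\frac{48686}{-35294} - \frac{26078}{r{\left(159 \right)}} = \frac{48686}{-35294} - \frac{26078}{\frac{91}{4} + \frac{1}{4} \cdot 159} = 48686 \left(- \frac{1}{35294}\right) - \frac{26078}{\frac{91}{4} + \frac{159}{4}} = - \frac{24343}{17647} - \frac{26078}{\frac{125}{2}} = - \frac{24343}{17647} - \frac{52156}{125} = - \frac{923439807}{2205875}$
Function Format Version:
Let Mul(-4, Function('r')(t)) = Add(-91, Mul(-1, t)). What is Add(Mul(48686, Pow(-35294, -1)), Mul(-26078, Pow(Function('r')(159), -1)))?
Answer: Rational(-923439807, 2205875) ≈ -418.63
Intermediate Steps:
Function('r')(t) = Add(Rational(91, 4), Mul(Rational(1, 4), t)) (Function('r')(t) = Mul(Rational(-1, 4), Add(-91, Mul(-1, t))) = Add(Rational(91, 4), Mul(Rational(1, 4), t)))
Add(Mul(48686, Pow(-35294, -1)), Mul(-26078, Pow(Function('r')(159), -1))) = Add(Mul(48686, Pow(-35294, -1)), Mul(-26078, Pow(Add(Rational(91, 4), Mul(Rational(1, 4), 159)), -1))) = Add(Mul(48686, Rational(-1, 35294)), Mul(-26078, Pow(Add(Rational(91, 4), Rational(159, 4)), -1))) = Add(Rational(-24343, 17647), Mul(-26078, Pow(Rational(125, 2), -1))) = Add(Rational(-24343, 17647), Mul(-26078, Rational(2, 125))) = Add(Rational(-24343, 17647), Rational(-52156, 125)) = Rational(-923439807, 2205875)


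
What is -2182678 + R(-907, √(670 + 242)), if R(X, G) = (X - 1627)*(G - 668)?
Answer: -489966 - 10136*√57 ≈ -5.6649e+5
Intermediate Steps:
R(X, G) = (-1627 + X)*(-668 + G)
-2182678 + R(-907, √(670 + 242)) = -2182678 + (1086836 - 1627*√(670 + 242) - 668*(-907) + √(670 + 242)*(-907)) = -2182678 + (1086836 - 6508*√57 + 605876 + √912*(-907)) = -2182678 + (1086836 - 6508*√57 + 605876 + (4*√57)*(-907)) = -2182678 + (1086836 - 6508*√57 + 605876 - 3628*√57) = -2182678 + (1692712 - 10136*√57) = -489966 - 10136*√57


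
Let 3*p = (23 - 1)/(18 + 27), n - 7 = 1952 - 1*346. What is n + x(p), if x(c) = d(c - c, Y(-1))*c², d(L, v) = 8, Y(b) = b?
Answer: 29400797/18225 ≈ 1613.2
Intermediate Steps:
n = 1613 (n = 7 + (1952 - 1*346) = 7 + (1952 - 346) = 7 + 1606 = 1613)
p = 22/135 (p = ((23 - 1)/(18 + 27))/3 = (22/45)/3 = (22*(1/45))/3 = (⅓)*(22/45) = 22/135 ≈ 0.16296)
x(c) = 8*c²
n + x(p) = 1613 + 8*(22/135)² = 1613 + 8*(484/18225) = 1613 + 3872/18225 = 29400797/18225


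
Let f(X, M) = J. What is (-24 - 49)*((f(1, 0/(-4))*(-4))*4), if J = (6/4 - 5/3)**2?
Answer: 292/9 ≈ 32.444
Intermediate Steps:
J = 1/36 (J = (6*(1/4) - 5*1/3)**2 = (3/2 - 5/3)**2 = (-1/6)**2 = 1/36 ≈ 0.027778)
f(X, M) = 1/36
(-24 - 49)*((f(1, 0/(-4))*(-4))*4) = (-24 - 49)*(((1/36)*(-4))*4) = -(-73)*4/9 = -73*(-4/9) = 292/9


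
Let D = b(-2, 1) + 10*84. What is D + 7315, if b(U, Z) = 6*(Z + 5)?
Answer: 8191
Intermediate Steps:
b(U, Z) = 30 + 6*Z (b(U, Z) = 6*(5 + Z) = 30 + 6*Z)
D = 876 (D = (30 + 6*1) + 10*84 = (30 + 6) + 840 = 36 + 840 = 876)
D + 7315 = 876 + 7315 = 8191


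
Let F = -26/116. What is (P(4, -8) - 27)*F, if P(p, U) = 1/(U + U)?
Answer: 5629/928 ≈ 6.0657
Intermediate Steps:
F = -13/58 (F = -26*1/116 = -13/58 ≈ -0.22414)
P(p, U) = 1/(2*U)
(P(4, -8) - 27)*F = ((1/2)/(-8) - 27)*(-13/58) = ((1/2)*(-1/8) - 27)*(-13/58) = (-1/16 - 27)*(-13/58) = -433/16*(-13/58) = 5629/928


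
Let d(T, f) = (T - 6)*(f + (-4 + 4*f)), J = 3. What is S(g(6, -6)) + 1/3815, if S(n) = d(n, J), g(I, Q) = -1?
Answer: -293754/3815 ≈ -77.000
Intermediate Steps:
d(T, f) = (-6 + T)*(-4 + 5*f)
S(n) = -66 + 11*n (S(n) = 24 - 30*3 - 4*n + 5*n*3 = 24 - 90 - 4*n + 15*n = -66 + 11*n)
S(g(6, -6)) + 1/3815 = (-66 + 11*(-1)) + 1/3815 = (-66 - 11) + 1/3815 = -77 + 1/3815 = -293754/3815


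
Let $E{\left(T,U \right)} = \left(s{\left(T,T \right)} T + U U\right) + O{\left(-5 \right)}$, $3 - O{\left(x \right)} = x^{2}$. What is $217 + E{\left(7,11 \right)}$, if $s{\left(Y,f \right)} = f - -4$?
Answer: $393$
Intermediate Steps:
$s{\left(Y,f \right)} = 4 + f$ ($s{\left(Y,f \right)} = f + 4 = 4 + f$)
$O{\left(x \right)} = 3 - x^{2}$
$E{\left(T,U \right)} = -22 + U^{2} + T \left(4 + T\right)$ ($E{\left(T,U \right)} = \left(\left(4 + T\right) T + U U\right) + \left(3 - \left(-5\right)^{2}\right) = \left(T \left(4 + T\right) + U^{2}\right) + \left(3 - 25\right) = \left(U^{2} + T \left(4 + T\right)\right) + \left(3 - 25\right) = \left(U^{2} + T \left(4 + T\right)\right) - 22 = -22 + U^{2} + T \left(4 + T\right)$)
$217 + E{\left(7,11 \right)} = 217 + \left(-22 + 11^{2} + 7 \left(4 + 7\right)\right) = 217 + \left(-22 + 121 + 7 \cdot 11\right) = 217 + \left(-22 + 121 + 77\right) = 217 + 176 = 393$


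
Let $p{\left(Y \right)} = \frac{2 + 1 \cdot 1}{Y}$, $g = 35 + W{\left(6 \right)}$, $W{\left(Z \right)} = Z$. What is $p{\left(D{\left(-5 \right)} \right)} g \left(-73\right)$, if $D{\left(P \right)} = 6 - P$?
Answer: $- \frac{8979}{11} \approx -816.27$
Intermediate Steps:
$g = 41$ ($g = 35 + 6 = 41$)
$p{\left(Y \right)} = \frac{3}{Y}$ ($p{\left(Y \right)} = \frac{2 + 1}{Y} = \frac{3}{Y}$)
$p{\left(D{\left(-5 \right)} \right)} g \left(-73\right) = \frac{3}{6 - -5} \cdot 41 \left(-73\right) = \frac{3}{6 + 5} \cdot 41 \left(-73\right) = \frac{3}{11} \cdot 41 \left(-73\right) = \frac{123}{11} \left(-73\right) = - \frac{8979}{11}$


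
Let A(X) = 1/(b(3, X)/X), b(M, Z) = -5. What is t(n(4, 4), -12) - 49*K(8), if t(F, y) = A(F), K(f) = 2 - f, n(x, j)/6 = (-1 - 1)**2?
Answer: 1446/5 ≈ 289.20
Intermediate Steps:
n(x, j) = 24 (n(x, j) = 6*(-1 - 1)**2 = 6*(-2)**2 = 6*4 = 24)
A(X) = -X/5 (A(X) = 1/(-5/X) = -X/5)
t(F, y) = -F/5
t(n(4, 4), -12) - 49*K(8) = -1/5*24 - 49*(2 - 1*8) = -24/5 - 49*(2 - 8) = -24/5 - 49*(-6) = -24/5 + 294 = 1446/5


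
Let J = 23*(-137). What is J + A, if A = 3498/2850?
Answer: -1496142/475 ≈ -3149.8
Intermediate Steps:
A = 583/475 (A = 3498*(1/2850) = 583/475 ≈ 1.2274)
J = -3151
J + A = -3151 + 583/475 = -1496142/475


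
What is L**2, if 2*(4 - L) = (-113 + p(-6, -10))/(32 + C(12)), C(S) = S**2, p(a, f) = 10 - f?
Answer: 2253001/123904 ≈ 18.183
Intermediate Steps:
L = 1501/352 (L = 4 - (-113 + (10 - 1*(-10)))/(2*(32 + 12**2)) = 4 - (-113 + (10 + 10))/(2*(32 + 144)) = 4 - (-113 + 20)/(2*176) = 4 - (-93)/(2*176) = 4 - 1/2*(-93/176) = 4 + 93/352 = 1501/352 ≈ 4.2642)
L**2 = (1501/352)**2 = 2253001/123904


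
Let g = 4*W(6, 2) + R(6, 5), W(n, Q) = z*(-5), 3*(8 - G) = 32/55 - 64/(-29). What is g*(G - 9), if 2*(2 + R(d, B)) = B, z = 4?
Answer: 489349/3190 ≈ 153.40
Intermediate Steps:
R(d, B) = -2 + B/2
G = 33832/4785 (G = 8 - (32/55 - 64/(-29))/3 = 8 - (32*(1/55) - 64*(-1/29))/3 = 8 - (32/55 + 64/29)/3 = 8 - ⅓*4448/1595 = 8 - 4448/4785 = 33832/4785 ≈ 7.0704)
W(n, Q) = -20 (W(n, Q) = 4*(-5) = -20)
g = -159/2 (g = 4*(-20) + (-2 + (½)*5) = -80 + (-2 + 5/2) = -80 + ½ = -159/2 ≈ -79.500)
g*(G - 9) = -159*(33832/4785 - 9)/2 = -159/2*(-9233/4785) = 489349/3190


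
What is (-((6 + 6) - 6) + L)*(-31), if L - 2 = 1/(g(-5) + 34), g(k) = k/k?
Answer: 4309/35 ≈ 123.11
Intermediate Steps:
g(k) = 1
L = 71/35 (L = 2 + 1/(1 + 34) = 2 + 1/35 = 71/35 ≈ 2.0286)
(-((6 + 6) - 6) + L)*(-31) = (-((6 + 6) - 6) + 71/35)*(-31) = (-(12 - 6) + 71/35)*(-31) = (-1*6 + 71/35)*(-31) = (-6 + 71/35)*(-31) = -139/35*(-31) = 4309/35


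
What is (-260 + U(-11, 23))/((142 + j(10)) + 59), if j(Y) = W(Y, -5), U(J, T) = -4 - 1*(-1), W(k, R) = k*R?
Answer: -263/151 ≈ -1.7417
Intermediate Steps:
W(k, R) = R*k
U(J, T) = -3 (U(J, T) = -4 + 1 = -3)
j(Y) = -5*Y
(-260 + U(-11, 23))/((142 + j(10)) + 59) = (-260 - 3)/((142 - 5*10) + 59) = -263/((142 - 50) + 59) = -263/(92 + 59) = -263/151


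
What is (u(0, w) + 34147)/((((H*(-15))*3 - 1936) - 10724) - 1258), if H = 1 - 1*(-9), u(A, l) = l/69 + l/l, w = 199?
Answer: -2356411/991392 ≈ -2.3769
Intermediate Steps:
u(A, l) = 1 + l/69 (u(A, l) = l*(1/69) + 1 = l/69 + 1 = 1 + l/69)
H = 10 (H = 1 + 9 = 10)
(u(0, w) + 34147)/((((H*(-15))*3 - 1936) - 10724) - 1258) = ((1 + (1/69)*199) + 34147)/((((10*(-15))*3 - 1936) - 10724) - 1258) = ((1 + 199/69) + 34147)/(((-150*3 - 1936) - 10724) - 1258) = (268/69 + 34147)/(((-450 - 1936) - 10724) - 1258) = 2356411/(69*((-2386 - 10724) - 1258)) = 2356411/(69*(-13110 - 1258)) = (2356411/69)/(-14368) = (2356411/69)*(-1/14368) = -2356411/991392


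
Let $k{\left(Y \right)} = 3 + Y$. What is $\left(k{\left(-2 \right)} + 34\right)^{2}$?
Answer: $1225$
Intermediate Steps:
$\left(k{\left(-2 \right)} + 34\right)^{2} = \left(\left(3 - 2\right) + 34\right)^{2} = \left(1 + 34\right)^{2} = 35^{2} = 1225$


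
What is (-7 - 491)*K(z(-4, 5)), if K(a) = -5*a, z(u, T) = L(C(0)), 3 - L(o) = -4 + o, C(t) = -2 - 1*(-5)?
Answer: 9960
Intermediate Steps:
C(t) = 3 (C(t) = -2 + 5 = 3)
L(o) = 7 - o (L(o) = 3 - (-4 + o) = 3 + (4 - o) = 7 - o)
z(u, T) = 4 (z(u, T) = 7 - 1*3 = 7 - 3 = 4)
(-7 - 491)*K(z(-4, 5)) = (-7 - 491)*(-5*4) = -498*(-20) = 9960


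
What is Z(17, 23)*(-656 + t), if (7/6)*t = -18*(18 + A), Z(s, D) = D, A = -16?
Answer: -110584/7 ≈ -15798.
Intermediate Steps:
t = -216/7 (t = 6*(-18*(18 - 16))/7 = 6*(-18*2)/7 = (6/7)*(-36) = -216/7 ≈ -30.857)
Z(17, 23)*(-656 + t) = 23*(-656 - 216/7) = 23*(-4808/7) = -110584/7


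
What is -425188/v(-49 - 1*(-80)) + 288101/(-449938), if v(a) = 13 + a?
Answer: -47830228697/4949318 ≈ -9664.0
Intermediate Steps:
-425188/v(-49 - 1*(-80)) + 288101/(-449938) = -425188/(13 + (-49 - 1*(-80))) + 288101/(-449938) = -425188/(13 + (-49 + 80)) + 288101*(-1/449938) = -425188/(13 + 31) - 288101/449938 = -425188/44 - 288101/449938 = -425188*1/44 - 288101/449938 = -106297/11 - 288101/449938 = -47830228697/4949318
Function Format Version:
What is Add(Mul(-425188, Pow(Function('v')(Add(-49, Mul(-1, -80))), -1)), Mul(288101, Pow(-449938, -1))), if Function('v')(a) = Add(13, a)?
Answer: Rational(-47830228697, 4949318) ≈ -9664.0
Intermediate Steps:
Add(Mul(-425188, Pow(Function('v')(Add(-49, Mul(-1, -80))), -1)), Mul(288101, Pow(-449938, -1))) = Add(Mul(-425188, Pow(Add(13, Add(-49, Mul(-1, -80))), -1)), Mul(288101, Pow(-449938, -1))) = Add(Mul(-425188, Pow(Add(13, Add(-49, 80)), -1)), Mul(288101, Rational(-1, 449938))) = Add(Mul(-425188, Pow(Add(13, 31), -1)), Rational(-288101, 449938)) = Add(Mul(-425188, Pow(44, -1)), Rational(-288101, 449938)) = Add(Mul(-425188, Rational(1, 44)), Rational(-288101, 449938)) = Add(Rational(-106297, 11), Rational(-288101, 449938)) = Rational(-47830228697, 4949318)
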